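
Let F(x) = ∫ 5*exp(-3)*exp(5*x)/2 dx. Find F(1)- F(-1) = -exp(-8)/2 + exp(2)/2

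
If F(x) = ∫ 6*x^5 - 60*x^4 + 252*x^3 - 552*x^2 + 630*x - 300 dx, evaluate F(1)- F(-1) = -992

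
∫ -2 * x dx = -x^2 + C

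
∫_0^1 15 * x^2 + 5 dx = 10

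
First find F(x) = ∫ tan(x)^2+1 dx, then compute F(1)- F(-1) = 2*tan(1)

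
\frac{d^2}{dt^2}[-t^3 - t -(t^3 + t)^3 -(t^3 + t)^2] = -72*t^7 - 126*t^5 - 30*t^4 - 60*t^3 - 24*t^2 - 12*t - 2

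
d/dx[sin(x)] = cos(x)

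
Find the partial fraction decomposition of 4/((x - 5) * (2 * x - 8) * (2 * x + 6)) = 1/(56*(x + 3)) - 1/(7*(x - 4)) + 1/(8*(x - 5))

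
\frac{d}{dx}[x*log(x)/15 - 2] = log(x)/15 + 1/15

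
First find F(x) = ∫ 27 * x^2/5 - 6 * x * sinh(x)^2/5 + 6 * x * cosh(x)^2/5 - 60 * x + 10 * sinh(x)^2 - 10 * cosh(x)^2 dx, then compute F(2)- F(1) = -428/5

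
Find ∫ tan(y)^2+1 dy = tan(y) + C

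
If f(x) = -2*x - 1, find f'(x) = -2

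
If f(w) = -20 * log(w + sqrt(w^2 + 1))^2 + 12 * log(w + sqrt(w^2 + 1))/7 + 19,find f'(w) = (-280*w*log(w + sqrt(w^2 + 1)) + 12*w - 280*sqrt(w^2 + 1)*log(w + sqrt(w^2 + 1)) + 12*sqrt(w^2 + 1))/(7*w^2 + 7*w*sqrt(w^2 + 1) + 7)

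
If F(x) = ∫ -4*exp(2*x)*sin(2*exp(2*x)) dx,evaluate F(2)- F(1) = cos(2*exp(4)) - cos(2*exp(2))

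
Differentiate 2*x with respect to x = 2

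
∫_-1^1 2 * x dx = 0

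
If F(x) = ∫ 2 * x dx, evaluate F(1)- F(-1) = 0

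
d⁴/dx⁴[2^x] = 2^x*log(2)^4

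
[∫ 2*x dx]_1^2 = 3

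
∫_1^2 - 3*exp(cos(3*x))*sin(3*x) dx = -exp(cos(3)) + exp(cos(6))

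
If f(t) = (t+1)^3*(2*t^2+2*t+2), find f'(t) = 10*t^4 + 32*t^3 + 42*t^2 + 28*t + 8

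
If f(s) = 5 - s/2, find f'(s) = -1/2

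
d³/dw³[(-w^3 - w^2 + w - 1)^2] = 120*w^3 + 120*w^2 - 24*w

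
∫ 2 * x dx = x^2 + C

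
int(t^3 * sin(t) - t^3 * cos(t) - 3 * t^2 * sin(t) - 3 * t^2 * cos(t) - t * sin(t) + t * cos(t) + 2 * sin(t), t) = -sqrt(2)*(t^3 - t + 1)*sin(t + pi/4) + C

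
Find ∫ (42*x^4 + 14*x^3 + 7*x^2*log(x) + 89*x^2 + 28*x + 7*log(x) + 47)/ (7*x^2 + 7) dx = 2*x^3 + x^2 + x*log(x) + 40*x/7 + log(x^2 + 1) + C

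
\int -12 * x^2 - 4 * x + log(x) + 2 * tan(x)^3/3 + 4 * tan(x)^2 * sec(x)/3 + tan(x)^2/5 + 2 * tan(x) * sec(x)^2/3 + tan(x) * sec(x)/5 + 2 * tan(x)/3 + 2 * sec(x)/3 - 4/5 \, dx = -4*x^3 - 2*x^2 + x*log(x) - 2*x + (tan(x) + sec(x))^2/3 + tan(x)/5 + sec(x)/5 + C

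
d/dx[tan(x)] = cos(x)^(-2)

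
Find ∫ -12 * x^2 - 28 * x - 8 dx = -4*x^3 - 14*x^2 - 8*x + C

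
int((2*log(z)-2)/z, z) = (log(z) - 1)^2 + C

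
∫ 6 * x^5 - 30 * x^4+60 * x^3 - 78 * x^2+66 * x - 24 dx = x^6 - 6*x^5 + 15*x^4 - 26*x^3 + 33*x^2 - 24*x + C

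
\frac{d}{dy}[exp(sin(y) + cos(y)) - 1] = sqrt(2)*exp(sin(y))*exp(cos(y))*cos(y + pi/4)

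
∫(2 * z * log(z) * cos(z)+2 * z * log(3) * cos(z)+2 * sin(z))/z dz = 2*log(3*z)*sin(z) + C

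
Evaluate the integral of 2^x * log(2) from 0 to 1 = 1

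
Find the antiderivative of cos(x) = sin(x) + C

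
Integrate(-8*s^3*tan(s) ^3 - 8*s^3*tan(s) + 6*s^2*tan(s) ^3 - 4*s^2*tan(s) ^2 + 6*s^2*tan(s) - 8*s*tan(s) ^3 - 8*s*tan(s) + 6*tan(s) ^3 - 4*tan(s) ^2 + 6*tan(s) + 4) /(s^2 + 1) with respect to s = (3 - 4*s)*tan(s)^2 - 4*acot(s) + C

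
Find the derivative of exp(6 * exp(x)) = 6*exp(x + 6*exp(x))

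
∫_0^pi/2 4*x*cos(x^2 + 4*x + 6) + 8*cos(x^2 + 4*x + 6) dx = -2*sin(6) + 2*sin(pi^2/4 + 6)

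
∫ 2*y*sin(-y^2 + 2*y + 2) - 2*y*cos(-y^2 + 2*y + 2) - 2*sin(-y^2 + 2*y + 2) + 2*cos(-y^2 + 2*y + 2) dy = sin(-y^2 + 2*y + 2) + cos(-y^2 + 2*y + 2) + C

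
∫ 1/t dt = log(15*t) + C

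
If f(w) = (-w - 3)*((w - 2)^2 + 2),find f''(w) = 2 - 6*w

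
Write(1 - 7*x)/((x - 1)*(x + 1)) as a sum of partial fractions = -4/(x + 1) - 3/(x - 1)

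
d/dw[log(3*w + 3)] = 1/(w + 1)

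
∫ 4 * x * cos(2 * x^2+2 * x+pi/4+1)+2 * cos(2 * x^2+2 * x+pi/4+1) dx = sin(2*x^2 + 2*x + pi/4 + 1) + C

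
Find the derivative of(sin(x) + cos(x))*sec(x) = cos(x)^(-2)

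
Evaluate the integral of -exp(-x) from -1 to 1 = -E + exp(-1)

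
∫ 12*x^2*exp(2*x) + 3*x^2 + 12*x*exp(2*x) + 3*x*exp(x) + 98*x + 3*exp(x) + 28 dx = x*(x^2 + 6*x*exp(2*x) + 49*x + 3*exp(x) + 28) + C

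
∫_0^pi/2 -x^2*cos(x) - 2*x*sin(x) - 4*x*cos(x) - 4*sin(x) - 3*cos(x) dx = 1 - (pi/2 + 2)^2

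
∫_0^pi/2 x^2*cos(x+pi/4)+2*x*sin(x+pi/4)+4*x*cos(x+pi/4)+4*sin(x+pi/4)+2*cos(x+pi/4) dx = -sqrt(2) + sqrt(2)*(-2 + (pi/2 + 2)^2)/2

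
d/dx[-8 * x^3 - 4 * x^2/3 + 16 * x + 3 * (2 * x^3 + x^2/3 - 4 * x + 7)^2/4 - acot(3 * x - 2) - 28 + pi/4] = (486*x^7 - 513*x^6 - 1197*x^5 + 2682*x^4 - 1138*x^3 - 1227*x^2 + 1361*x - 381)/(27*x^2 - 36*x + 15)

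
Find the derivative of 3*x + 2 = 3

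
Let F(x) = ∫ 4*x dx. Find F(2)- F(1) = 6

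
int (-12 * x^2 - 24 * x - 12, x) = -4*x^3 - 12*x^2 - 12*x + C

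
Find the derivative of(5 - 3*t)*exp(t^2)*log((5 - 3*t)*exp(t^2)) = -6*t^2*exp(t^2)*log(-3*t*exp(t^2) + 5*exp(t^2)) - 6*t^2*exp(t^2) + 10*t*exp(t^2)*log(-3*t*exp(t^2) + 5*exp(t^2)) + 10*t*exp(t^2) - 3*exp(t^2)*log(-3*t*exp(t^2) + 5*exp(t^2)) - 3*exp(t^2)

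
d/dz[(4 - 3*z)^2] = 18*z - 24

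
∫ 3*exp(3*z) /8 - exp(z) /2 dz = (exp(2*z) - 4)*exp(z)/8 + C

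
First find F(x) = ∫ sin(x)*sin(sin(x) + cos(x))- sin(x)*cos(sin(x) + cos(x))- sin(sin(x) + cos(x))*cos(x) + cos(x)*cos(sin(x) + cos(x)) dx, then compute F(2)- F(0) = sqrt(2)*(-sin(pi/4 + 1) + sin(sqrt(2)*sin(pi/4 + 2) + pi/4))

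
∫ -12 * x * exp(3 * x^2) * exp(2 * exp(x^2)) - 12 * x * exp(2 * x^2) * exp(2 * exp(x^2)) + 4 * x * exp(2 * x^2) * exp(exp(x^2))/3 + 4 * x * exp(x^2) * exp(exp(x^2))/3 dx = 2*exp(x^2 + exp(x^2))/3 - 3*exp(2*x^2 + 2*exp(x^2)) + C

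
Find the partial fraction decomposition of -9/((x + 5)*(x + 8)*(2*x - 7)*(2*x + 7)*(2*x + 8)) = 2/(21*(2*x + 7)) - 6/(13685*(2*x - 7)) - 1/(552*(x + 8)) + 1/(34*(x + 5)) - 3/(40*(x + 4))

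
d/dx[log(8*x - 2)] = 4/(4*x - 1)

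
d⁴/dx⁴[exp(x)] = exp(x)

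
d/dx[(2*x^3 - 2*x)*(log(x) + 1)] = 6*x^2*log(x) + 8*x^2 - 2*log(x) - 4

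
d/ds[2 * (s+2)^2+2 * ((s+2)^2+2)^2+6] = 8*s^3 + 48*s^2 + 116*s + 104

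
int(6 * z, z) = 3*z^2 + C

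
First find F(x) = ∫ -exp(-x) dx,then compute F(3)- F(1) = -exp(-1) + exp(-3)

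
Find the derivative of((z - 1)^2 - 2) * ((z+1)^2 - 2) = 4*z^3 - 12*z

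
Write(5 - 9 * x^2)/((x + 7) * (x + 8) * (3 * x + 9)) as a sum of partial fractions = -571/(15*(x + 8)) + 109/(3*(x + 7)) - 19/(15*(x + 3))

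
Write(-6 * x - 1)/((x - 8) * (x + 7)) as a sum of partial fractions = -41/(15*(x + 7)) - 49/(15*(x - 8))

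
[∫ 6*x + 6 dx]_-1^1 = 12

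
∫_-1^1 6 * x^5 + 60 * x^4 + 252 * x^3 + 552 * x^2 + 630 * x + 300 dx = 992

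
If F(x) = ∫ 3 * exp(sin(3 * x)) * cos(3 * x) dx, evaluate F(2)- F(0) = -1 + exp(sin(6))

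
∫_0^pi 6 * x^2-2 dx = -2*pi + 2*pi^3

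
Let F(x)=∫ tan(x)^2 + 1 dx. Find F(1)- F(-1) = 2*tan(1)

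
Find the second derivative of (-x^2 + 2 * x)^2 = 12*x^2 - 24*x + 8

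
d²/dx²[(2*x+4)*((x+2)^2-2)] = 12*x + 24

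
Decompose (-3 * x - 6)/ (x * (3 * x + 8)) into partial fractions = -3/(4*(3*x + 8)) - 3/(4*x)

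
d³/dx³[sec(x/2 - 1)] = 3*tan(x/2 - 1)^3*sec(x/2 - 1)/4 + 5*tan(x/2 - 1)*sec(x/2 - 1)/8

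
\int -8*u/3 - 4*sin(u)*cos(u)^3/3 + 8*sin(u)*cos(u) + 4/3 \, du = -4*u^2/3 + 4*u/3 + sin(u)^4/3 + 10*sin(u)^2/3 + C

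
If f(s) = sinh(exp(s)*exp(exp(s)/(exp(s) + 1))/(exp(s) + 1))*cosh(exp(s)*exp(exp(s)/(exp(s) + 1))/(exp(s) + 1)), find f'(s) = (2*exp(s) + 1)*exp(s)*exp(exp(s)/(exp(s) + 1))*cosh(2*exp(s)*exp(exp(s)/(exp(s) + 1))/(exp(s) + 1))/(exp(3*s) + 3*exp(2*s) + 3*exp(s) + 1)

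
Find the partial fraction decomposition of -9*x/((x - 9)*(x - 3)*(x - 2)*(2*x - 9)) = 12/(5*(2*x - 9)) + 18/(35*(x - 2)) - 3/(2*(x - 3)) - 3/(14*(x - 9))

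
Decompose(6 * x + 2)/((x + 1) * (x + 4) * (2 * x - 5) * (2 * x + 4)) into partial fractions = 68/(819*(2*x - 5)) + 11/(78*(x + 4)) - 5/(18*(x + 2)) + 2/(21*(x + 1))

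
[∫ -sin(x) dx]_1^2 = -cos(1) + cos(2)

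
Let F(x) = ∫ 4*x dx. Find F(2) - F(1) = 6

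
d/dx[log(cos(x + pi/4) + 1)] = -sin(x + pi/4)/(cos(x + pi/4) + 1)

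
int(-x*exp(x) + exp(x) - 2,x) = -(x - 2)*(exp(x) + 2) + C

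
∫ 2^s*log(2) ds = 2^s + C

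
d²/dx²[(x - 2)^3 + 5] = 6*x - 12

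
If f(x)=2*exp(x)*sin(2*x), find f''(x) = 2*(-3*sin(2*x) + 4*cos(2*x))*exp(x)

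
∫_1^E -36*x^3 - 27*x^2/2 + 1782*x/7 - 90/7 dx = -405/14 + 6*(3*E/4 + 3)*(-2*exp(3) - 4 + 2*E/7 + 7*exp(2))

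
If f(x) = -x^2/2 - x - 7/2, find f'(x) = -x - 1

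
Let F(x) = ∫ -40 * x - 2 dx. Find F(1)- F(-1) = -4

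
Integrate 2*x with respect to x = x^2 + C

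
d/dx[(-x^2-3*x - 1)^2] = 4*x^3 + 18*x^2 + 22*x + 6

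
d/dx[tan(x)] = cos(x)^(-2)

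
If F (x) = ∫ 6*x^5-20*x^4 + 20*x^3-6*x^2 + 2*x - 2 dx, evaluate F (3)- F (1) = 112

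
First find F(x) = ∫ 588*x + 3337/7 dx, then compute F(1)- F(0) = 5395/7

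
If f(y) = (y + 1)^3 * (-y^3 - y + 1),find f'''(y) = -120*y^3 - 180*y^2 - 96*y - 18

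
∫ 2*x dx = x^2 + C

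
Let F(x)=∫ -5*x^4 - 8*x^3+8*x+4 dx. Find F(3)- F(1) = -362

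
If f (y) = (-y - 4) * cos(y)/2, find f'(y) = y*sin(y)/2 + 2*sin(y) - cos(y)/2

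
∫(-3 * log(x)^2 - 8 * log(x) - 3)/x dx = -(log(x)^2 + 4*log(x) + 3)*log(x) + C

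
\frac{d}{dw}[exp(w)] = exp(w)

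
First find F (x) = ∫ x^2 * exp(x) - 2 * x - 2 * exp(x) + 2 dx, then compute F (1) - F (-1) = -E - 3*exp(-1) + 4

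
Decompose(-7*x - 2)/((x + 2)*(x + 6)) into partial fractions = -10/(x + 6) + 3/(x + 2)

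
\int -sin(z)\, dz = cos(z) + C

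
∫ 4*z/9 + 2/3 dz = 2*z^2/9 + 2*z/3 + C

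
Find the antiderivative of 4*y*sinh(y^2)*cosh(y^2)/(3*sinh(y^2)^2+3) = 2*log(cosh(y^2))/3 + C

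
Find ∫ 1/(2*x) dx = log(x)/2 + C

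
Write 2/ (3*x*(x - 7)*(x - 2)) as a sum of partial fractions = -1/(15*(x - 2)) + 2/(105*(x - 7)) + 1/(21*x)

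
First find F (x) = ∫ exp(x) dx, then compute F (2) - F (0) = -1 + exp(2)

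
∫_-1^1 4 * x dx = 0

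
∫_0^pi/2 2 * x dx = pi^2/4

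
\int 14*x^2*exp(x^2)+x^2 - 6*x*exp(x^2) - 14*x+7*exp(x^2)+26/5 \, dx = x^3/3 - 7*x^2 + 26*x/5 + (7*x - 3)*exp(x^2) + C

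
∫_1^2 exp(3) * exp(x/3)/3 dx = -exp(10/3) + exp(11/3)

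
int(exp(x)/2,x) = exp(x)/2 + C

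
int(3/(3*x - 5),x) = log(15 - 9*x) + C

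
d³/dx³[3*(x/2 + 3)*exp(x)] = 3*x*exp(x)/2 + 27*exp(x)/2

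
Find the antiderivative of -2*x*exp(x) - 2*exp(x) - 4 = -2*x*(exp(x) + 2) + C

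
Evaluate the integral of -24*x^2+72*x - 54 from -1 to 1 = -124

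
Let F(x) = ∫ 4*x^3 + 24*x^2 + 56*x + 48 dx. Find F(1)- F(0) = 85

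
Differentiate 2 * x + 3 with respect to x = 2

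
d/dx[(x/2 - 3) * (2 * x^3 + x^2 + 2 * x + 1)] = 4*x^3 - 33*x^2/2 - 4*x - 11/2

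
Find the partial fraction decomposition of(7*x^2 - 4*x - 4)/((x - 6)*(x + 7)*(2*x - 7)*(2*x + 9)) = 89/(240*(2*x + 9)) - 271/(1680*(2*x - 7)) - 367/(1365*(x + 7)) + 32/(195*(x - 6))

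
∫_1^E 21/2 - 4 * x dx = -35/2 + (-3 + E/2)*(-4*E - 3)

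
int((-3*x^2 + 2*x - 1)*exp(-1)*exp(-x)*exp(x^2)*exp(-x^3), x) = exp(-x^3 + x^2 - x - 1) + C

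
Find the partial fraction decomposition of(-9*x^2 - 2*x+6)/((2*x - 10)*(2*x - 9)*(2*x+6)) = 247/(20*(2*x - 9)) - 23/(160*(x + 3)) - 229/(32*(x - 5))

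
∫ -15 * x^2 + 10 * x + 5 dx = -5*x^3 + 5*x^2 + 5*x + C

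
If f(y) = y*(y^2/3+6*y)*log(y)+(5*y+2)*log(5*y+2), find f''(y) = (30*y^2*log(y) + 25*y^2 + 192*y*log(y) + 280*y + 72*log(y) + 183)/(15*y + 6)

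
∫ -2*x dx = -x^2 + C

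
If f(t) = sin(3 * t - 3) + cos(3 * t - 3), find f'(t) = 3*sqrt(2)*cos(3*t - 3 + pi/4)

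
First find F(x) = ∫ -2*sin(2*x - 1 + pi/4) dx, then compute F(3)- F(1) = -cos(pi/4 + 1) + cos(pi/4 + 5)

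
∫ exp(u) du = exp(u) + C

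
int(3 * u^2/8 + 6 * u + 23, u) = u^3/8 + 3*u^2 + 23*u + C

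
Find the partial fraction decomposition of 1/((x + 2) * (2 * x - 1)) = 2/(5*(2*x - 1)) - 1/(5*(x + 2))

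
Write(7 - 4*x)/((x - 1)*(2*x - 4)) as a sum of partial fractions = -3/(2*(x - 1)) - 1/(2*(x - 2))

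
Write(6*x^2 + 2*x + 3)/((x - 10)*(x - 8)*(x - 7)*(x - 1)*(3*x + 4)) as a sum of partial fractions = 891/(166600*(3*x + 4)) - 11/(2646*(x - 1)) + 311/(450*(x - 7)) - 403/(392*(x - 8)) + 623/(1836*(x - 10))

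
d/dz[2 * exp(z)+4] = 2*exp(z)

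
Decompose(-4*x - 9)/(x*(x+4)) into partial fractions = -7/(4*(x + 4)) - 9/(4*x)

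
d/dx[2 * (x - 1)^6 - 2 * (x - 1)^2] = 12*x^5 - 60*x^4 + 120*x^3 - 120*x^2 + 56*x - 8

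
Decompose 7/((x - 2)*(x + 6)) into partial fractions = -7/(8*(x + 6)) + 7/(8*(x - 2))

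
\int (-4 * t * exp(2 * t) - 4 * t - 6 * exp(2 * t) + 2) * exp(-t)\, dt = -4*(2*t + 1)*sinh(t) + C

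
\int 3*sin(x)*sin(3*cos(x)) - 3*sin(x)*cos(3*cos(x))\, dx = sqrt(2)*sin(3*cos(x) + pi/4) + C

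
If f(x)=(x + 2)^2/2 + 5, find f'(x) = x + 2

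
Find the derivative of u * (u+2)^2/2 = 3*u^2/2 + 4*u + 2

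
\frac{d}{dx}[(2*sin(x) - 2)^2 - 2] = 8*(sin(x) - 1)*cos(x)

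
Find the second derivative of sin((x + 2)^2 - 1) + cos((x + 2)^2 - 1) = -4*sqrt(2)*x^2*sin(x^2 + 4*x + pi/4 + 3) - 16*sqrt(2)*x*sin(x^2 + 4*x + pi/4 + 3) - 18*sin(x^2 + 4*x + 3) - 14*cos(x^2 + 4*x + 3)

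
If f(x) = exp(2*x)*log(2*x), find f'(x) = (2*x*exp(2*x)*log(x) + 2*x*exp(2*x)*log(2) + exp(2*x))/x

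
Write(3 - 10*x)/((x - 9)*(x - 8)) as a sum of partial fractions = 77/(x - 8) - 87/(x - 9)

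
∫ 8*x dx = 4*x^2 + C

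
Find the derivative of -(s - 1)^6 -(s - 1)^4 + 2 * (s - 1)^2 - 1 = -6*s^5 + 30*s^4 - 64*s^3 + 72*s^2 - 38*s + 6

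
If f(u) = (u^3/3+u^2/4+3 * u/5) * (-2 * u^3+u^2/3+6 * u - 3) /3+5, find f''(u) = -20*u^4/3 - 70*u^3/27 + 53*u^2/15 + 7*u/5 + 19/10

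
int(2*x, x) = x^2 + C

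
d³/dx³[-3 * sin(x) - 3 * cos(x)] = -3*sin(x) + 3*cos(x)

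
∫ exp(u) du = exp(u) + C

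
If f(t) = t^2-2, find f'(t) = 2*t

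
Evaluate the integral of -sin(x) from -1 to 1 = 0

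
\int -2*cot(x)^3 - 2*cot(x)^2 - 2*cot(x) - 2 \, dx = (cot(x) + 1)^2 + C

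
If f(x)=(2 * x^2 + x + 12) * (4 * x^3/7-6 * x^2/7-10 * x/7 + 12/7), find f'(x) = 40*x^4/7 - 32*x^3/7 + 66*x^2/7 - 116*x/7 - 108/7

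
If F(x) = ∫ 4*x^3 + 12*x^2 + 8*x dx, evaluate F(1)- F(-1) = 8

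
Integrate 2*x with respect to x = x^2 + C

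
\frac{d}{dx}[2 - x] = -1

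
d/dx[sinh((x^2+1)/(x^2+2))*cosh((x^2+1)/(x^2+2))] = (2*x*sinh((x^2 + 1)/(x^2 + 2))^2 + 2*x*cosh((x^2 + 1)/(x^2 + 2))^2)/(x^4 + 4*x^2 + 4)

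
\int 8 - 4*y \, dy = -2*y^2 + 8*y + C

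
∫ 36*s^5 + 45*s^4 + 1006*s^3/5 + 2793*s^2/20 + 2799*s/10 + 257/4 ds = 6*s^6 + 9*s^5 + 503*s^4/10 + 931*s^3/20 + 2799*s^2/20 + 257*s/4 + C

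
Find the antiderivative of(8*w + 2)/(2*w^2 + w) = 2*log(w*(2*w + 1)) + C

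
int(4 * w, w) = 2*w^2 + C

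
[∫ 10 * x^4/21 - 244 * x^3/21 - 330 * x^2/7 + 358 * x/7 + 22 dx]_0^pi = (-5*pi + pi^2/7)*(-5*pi + 4 + 2*pi^3/3 + 3*pi^2) + 42*pi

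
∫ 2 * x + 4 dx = x^2 + 4*x + C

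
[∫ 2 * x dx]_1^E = -1 + exp(2)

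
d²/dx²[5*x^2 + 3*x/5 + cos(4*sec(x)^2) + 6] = -24*sin(4*sec(x)^2)*tan(x)^2*sec(x)^2 - 8*sin(4*sec(x)^2)*sec(x)^2 - 64*cos(4*sec(x)^2)*tan(x)^2*sec(x)^4 + 10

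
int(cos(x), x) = sin(x) + C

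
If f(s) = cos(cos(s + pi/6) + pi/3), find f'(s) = sin(s + pi/6)*sin(cos(s + pi/6) + pi/3)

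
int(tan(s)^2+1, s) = tan(s) + C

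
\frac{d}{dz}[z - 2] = 1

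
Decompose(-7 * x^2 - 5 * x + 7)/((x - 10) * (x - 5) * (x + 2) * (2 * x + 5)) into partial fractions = 194/(375*(2*x + 5)) - 11/(84*(x + 2)) + 193/(525*(x - 5)) - 743/(1500*(x - 10))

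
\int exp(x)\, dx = exp(x) + C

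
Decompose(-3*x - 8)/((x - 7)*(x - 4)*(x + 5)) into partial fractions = 7/(108*(x + 5)) + 20/(27*(x - 4)) - 29/(36*(x - 7))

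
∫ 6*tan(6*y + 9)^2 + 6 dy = tan(6*y + 9) + C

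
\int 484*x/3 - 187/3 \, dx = 242*x^2/3 - 187*x/3 + C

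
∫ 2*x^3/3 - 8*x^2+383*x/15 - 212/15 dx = x^4/6 - 8*x^3/3 + 383*x^2/30 - 212*x/15 + C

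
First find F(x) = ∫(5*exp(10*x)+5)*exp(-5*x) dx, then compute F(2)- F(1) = -exp(5) - exp(-10) + exp(-5) + exp(10)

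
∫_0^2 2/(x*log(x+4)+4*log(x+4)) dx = -2*log(log(4)) + 2*log(log(6))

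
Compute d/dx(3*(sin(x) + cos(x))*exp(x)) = 6*exp(x)*cos(x)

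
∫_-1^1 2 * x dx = 0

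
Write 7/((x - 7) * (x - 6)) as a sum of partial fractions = -7/(x - 6) + 7/(x - 7)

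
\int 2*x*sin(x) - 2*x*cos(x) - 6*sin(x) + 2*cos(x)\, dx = -2*sqrt(2)*(x - 2)*sin(x + pi/4) + C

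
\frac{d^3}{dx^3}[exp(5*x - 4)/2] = 125*exp(5*x - 4)/2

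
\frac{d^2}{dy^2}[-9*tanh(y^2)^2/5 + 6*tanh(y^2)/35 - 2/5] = -216*y^2*(1 - 1/cosh(y^2)^2)^2/5 - 48*y^2*sinh(y^2)/(35*cosh(y^2)^3) + 216*y^2/5 - 288*y^2/(5*cosh(y^2)^2) - 36*sinh(y^2)/(5*cosh(y^2)^3) + 12/(35*cosh(y^2)^2)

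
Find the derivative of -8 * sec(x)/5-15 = -8*tan(x)*sec(x)/5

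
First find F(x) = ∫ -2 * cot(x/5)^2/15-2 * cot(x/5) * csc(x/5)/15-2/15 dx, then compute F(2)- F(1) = -2*csc(1/5)/3 - 2*cot(1/5)/3 + 2*cot(2/5)/3 + 2*csc(2/5)/3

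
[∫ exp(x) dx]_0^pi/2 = -1 + exp(pi/2)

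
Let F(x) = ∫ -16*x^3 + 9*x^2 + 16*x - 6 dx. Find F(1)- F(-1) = -6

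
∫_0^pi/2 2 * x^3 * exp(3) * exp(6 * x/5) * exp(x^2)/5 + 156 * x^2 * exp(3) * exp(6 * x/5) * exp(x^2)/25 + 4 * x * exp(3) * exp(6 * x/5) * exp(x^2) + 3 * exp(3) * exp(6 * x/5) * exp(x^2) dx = pi*(pi/10 + 3)*exp(3*pi/5 + pi^2/4 + 3)/2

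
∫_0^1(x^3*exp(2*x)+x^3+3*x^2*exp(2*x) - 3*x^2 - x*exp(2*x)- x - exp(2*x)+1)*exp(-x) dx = 0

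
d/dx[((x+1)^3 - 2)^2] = 6*x^5 + 30*x^4 + 60*x^3 + 48*x^2 + 6*x - 6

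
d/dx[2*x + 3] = 2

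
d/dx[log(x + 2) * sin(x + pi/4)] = (x*log(x + 2)*cos(x + pi/4) + 2*log(x + 2)*cos(x + pi/4) + sin(x + pi/4))/(x + 2)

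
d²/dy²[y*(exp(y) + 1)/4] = y*exp(y)/4 + exp(y)/2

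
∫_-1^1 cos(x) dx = 2*sin(1)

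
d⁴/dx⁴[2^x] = 2^x*log(2)^4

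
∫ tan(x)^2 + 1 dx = tan(x) + C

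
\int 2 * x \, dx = x^2 + C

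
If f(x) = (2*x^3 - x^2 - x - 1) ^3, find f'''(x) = 4032*x^6 - 4032*x^5 - 1260*x^4 - 120*x^3 + 900*x^2 + 144*x - 6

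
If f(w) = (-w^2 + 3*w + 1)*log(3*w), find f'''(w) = (-2*w^2 - 3*w + 2)/w^3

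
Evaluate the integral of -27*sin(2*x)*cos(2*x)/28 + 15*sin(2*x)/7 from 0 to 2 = -27*sin(4)^2/112 - 15*cos(4)/14 + 15/14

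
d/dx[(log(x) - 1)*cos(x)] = (-x*log(x)*sin(x) + x*sin(x) + cos(x))/x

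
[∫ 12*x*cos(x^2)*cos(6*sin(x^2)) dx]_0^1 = sin(6*sin(1))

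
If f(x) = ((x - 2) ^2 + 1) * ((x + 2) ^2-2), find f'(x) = 4*x^3 - 18*x + 12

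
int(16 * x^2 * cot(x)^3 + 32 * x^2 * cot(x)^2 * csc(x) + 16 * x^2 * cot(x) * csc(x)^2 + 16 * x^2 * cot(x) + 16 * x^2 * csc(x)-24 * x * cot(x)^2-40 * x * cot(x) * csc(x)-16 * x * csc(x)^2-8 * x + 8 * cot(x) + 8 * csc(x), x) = 8*x*(-x*(cot(x) + csc(x)) + 1)*(cot(x) + csc(x)) + C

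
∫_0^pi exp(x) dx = -1 + exp(pi)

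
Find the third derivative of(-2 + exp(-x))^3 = (-12*exp(2*x) + 48*exp(x) - 27)*exp(-3*x)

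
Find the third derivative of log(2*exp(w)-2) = (exp(2*w) + exp(w))/(exp(3*w) - 3*exp(2*w) + 3*exp(w) - 1)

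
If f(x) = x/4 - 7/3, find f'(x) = 1/4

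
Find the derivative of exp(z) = exp(z)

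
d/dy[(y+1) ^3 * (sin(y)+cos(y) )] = (y + 1)^2*(sqrt(2)*y*cos(y + pi/4) + 2*sin(y) + 4*cos(y))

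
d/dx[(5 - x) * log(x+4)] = (-x*log(x + 4) - x - 4*log(x + 4) + 5)/(x + 4)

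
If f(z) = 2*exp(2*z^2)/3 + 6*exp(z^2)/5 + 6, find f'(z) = 8*z*exp(2*z^2)/3 + 12*z*exp(z^2)/5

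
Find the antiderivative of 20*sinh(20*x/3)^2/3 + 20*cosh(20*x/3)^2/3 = sinh(20*x/3)*cosh(20*x/3) + C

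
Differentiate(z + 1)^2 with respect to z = 2*z + 2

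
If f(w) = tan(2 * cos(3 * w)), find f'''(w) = 54*(-24*(-1 + cos(2*cos(3*w))^(-2))^2*sin(3*w)^2 + 24*sin(3*w)^2 - 32*sin(3*w)^2/cos(2*cos(3*w))^2 + 12*sin(2*cos(3*w))*cos(3*w)/cos(2*cos(3*w))^3 + cos(2*cos(3*w))^(-2))*sin(3*w)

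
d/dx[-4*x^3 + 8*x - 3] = 8 - 12*x^2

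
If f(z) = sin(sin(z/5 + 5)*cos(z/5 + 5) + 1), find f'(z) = cos(2*z/5 - sin(2*z/5 + 10)/2 + 9)/10 + cos(2*z/5 + sin(2*z/5 + 10)/2 + 11)/10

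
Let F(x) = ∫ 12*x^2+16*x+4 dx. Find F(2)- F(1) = 56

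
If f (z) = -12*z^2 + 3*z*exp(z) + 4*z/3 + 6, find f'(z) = 3*z*exp(z) - 24*z + 3*exp(z) + 4/3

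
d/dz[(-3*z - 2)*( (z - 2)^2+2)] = -9*z^2 + 20*z - 10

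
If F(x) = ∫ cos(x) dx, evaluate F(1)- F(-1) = 2*sin(1)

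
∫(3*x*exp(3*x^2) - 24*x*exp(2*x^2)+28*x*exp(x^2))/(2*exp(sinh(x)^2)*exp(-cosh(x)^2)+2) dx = E*(exp(3*x^2) - 12*exp(2*x^2) + 28*exp(x^2) + 8)/(4*(1 + E)) + C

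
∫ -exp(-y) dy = exp(-y) + C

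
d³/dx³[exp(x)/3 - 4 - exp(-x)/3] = (exp(2*x) + 1)*exp(-x)/3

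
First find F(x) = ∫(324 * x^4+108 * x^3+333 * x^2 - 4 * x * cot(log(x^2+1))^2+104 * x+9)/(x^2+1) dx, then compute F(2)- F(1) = -2*cot(log(2)) + 2*cot(log(5)) + 927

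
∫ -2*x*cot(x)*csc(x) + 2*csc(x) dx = 2*x*csc(x) + C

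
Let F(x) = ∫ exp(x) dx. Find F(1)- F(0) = -1 + E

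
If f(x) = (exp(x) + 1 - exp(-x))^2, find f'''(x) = (8*exp(4*x) + 2*exp(3*x) + 2*exp(x) - 8)*exp(-2*x)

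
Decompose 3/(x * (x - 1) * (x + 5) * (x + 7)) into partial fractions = -3/(112*(x + 7)) + 1/(20*(x + 5)) + 1/(16*(x - 1)) - 3/(35*x)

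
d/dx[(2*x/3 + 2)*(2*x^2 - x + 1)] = 4*x^2 + 20*x/3 - 4/3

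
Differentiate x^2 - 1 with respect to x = 2*x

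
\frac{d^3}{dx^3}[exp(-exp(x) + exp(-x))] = (-exp(6*x) + 3*exp(5*x) - 4*exp(4*x) - 4*exp(2*x) - 3*exp(x) - 1)*exp(-3*x - exp(x) + exp(-x))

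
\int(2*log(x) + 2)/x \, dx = (log(x) + 1)^2 + C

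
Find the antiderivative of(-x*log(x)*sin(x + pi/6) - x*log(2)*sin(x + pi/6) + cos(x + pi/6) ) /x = log(2*x)*cos(x + pi/6) + C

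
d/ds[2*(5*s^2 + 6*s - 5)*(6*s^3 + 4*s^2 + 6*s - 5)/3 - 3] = 100*s^4 + 448*s^3/3 + 48*s^2 - 12*s - 40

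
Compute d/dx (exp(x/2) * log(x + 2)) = (x*exp(x/2)*log(x + 2) + 2*exp(x/2)*log(x + 2) + 2*exp(x/2))/(2*x + 4)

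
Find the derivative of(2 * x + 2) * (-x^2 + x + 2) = 6 - 6*x^2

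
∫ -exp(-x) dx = exp(-x) + C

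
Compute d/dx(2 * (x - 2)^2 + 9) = 4*x - 8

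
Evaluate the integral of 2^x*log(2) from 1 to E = -2 + 2^E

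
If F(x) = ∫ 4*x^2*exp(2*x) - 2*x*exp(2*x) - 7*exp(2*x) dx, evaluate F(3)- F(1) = 3*exp(2) + 7*exp(6)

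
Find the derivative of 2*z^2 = 4*z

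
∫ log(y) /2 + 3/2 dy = y*(log(y) + 2)/2 + C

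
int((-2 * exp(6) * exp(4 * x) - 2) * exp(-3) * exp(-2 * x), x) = -2*sinh(2*x + 3) + C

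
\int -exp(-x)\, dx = exp(-x) + C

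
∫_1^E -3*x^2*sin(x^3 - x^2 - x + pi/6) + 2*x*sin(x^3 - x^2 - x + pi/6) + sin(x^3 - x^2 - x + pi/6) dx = -sin(1 + pi/3) + sin(-exp(3) + pi/3 + E + exp(2))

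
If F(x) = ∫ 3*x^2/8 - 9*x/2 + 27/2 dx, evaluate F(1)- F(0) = 91/8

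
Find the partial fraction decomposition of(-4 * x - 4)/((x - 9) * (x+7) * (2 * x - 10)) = 1/(16*(x + 7)) + 1/(4*(x - 5)) - 5/(16*(x - 9))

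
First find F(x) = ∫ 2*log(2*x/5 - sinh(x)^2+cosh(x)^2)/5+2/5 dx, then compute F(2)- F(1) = -7*log(7/5)/5 + 9*log(9/5)/5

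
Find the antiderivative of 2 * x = x^2 + C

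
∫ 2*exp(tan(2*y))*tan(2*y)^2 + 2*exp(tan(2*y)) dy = exp(tan(2*y)) + C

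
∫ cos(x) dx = sin(x) + C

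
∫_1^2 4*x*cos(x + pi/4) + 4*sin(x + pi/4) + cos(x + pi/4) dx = -5*sin(pi/4 + 1) + 9*sin(pi/4 + 2)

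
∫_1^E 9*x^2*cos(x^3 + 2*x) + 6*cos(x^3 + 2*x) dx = -3*sin(3) + 3*sin(2*E + exp(3))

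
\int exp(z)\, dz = exp(z) + C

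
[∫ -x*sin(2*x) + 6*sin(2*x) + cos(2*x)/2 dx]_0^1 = 3 - 5*cos(2)/2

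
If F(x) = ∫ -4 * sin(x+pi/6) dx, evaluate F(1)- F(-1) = -4*sin(1)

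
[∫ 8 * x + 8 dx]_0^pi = 8*pi + 4*pi^2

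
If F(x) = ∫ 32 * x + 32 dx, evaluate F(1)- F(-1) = 64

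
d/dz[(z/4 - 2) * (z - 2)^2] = 3*z^2/4 - 6*z + 9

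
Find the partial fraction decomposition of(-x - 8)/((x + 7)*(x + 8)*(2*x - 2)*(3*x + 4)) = 9/(238*(3*x + 4)) - 1/(272*(x + 7)) - 1/(112*(x - 1))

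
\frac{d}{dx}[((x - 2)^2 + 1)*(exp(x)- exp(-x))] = (x^2*exp(2*x) + x^2 - 2*x*exp(2*x) - 6*x + exp(2*x) + 9)*exp(-x)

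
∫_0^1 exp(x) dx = -1 + E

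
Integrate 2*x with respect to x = x^2 + C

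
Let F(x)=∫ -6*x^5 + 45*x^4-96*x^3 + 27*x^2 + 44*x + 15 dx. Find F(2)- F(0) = 30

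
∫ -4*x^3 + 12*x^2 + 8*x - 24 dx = -x^4 + 4*x^3 + 4*x^2 - 24*x + C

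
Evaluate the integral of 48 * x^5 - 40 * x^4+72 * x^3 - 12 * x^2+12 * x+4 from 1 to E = -24 - 2*exp(2) + 4*E + 4*exp(3) + 2*(-exp(2) + 2*E + 2*exp(3))^2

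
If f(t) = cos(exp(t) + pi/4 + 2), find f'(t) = -exp(t)*sin(exp(t) + pi/4 + 2)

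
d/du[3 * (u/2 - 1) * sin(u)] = 3*u*cos(u)/2 + 3*sin(u)/2 - 3*cos(u)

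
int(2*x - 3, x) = x^2 - 3*x + C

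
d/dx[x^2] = 2*x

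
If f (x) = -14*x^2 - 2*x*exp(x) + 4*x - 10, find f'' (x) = -2*x*exp(x) - 4*exp(x) - 28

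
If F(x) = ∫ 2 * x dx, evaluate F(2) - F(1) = 3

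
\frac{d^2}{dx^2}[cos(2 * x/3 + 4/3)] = -4*cos(2*(x + 2)/3)/9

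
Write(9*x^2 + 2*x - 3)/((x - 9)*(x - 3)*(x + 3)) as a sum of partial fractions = 1/(x + 3) - 7/(3*(x - 3)) + 31/(3*(x - 9))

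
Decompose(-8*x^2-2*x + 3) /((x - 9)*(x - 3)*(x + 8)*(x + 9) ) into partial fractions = 209/(72*(x + 9)) - 29/(11*(x + 8)) + 25/(264*(x - 3)) - 13/(36*(x - 9))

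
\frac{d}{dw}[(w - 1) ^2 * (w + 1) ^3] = 5*w^4 + 4*w^3 - 6*w^2 - 4*w + 1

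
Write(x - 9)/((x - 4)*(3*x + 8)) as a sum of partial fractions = 7/(4*(3*x + 8)) - 1/(4*(x - 4))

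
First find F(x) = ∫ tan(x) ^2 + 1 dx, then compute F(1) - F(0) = tan(1)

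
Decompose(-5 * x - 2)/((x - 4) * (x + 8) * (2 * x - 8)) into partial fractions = 19/(144*(x + 8)) - 19/(144*(x - 4)) - 11/(12*(x - 4)^2)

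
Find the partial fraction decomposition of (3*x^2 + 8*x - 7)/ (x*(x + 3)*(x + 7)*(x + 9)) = -41/(27*(x + 9)) + 3/(2*(x + 7)) + 1/(18*(x + 3)) - 1/(27*x)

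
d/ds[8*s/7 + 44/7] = 8/7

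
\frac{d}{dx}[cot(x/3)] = -1/(3*sin(x/3)^2)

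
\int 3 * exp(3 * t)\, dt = exp(3*t) + C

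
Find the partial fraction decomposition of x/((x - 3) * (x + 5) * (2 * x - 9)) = 6/(19*(2*x - 9)) - 5/(152*(x + 5)) - 1/(8*(x - 3))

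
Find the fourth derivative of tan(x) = 24*tan(x)^5 + 40*tan(x)^3 + 16*tan(x)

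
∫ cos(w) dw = sin(w) + C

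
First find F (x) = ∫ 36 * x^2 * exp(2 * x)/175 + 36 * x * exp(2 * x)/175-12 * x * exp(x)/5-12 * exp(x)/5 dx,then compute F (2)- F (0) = -24*exp(2)/5 + 72*exp(4)/175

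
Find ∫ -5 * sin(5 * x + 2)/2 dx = cos(5*x + 2)/2 + C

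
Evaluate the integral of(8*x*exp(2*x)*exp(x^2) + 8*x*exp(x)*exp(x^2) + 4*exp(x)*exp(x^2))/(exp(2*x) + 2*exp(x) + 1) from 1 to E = -4*exp(2)/(1 + E) + 4*exp(E + exp(2))/(1 + exp(E))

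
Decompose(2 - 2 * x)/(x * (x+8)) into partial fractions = -9/(4*(x + 8)) + 1/(4*x)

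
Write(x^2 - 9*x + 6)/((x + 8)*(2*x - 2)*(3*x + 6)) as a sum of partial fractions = 71/(162*(x + 8)) - 7/(27*(x + 2)) - 1/(81*(x - 1))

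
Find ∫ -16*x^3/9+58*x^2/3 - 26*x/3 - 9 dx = -4*x^4/9 + 58*x^3/9 - 13*x^2/3 - 9*x + C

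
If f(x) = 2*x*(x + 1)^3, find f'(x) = 8*x^3 + 18*x^2 + 12*x + 2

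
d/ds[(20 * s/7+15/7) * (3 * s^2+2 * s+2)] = 180*s^2/7 + 170*s/7 + 10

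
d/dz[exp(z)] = exp(z)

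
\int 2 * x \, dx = x^2 + C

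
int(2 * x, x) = x^2 + C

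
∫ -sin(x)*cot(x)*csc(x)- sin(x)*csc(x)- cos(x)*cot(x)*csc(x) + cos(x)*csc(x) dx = 1/tan(x) + C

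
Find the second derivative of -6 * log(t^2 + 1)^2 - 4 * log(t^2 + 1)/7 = (168*t^2*log(t^2 + 1) - 328*t^2 - 168*log(t^2 + 1) - 8)/(7*t^4 + 14*t^2 + 7)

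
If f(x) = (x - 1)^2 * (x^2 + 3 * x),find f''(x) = 12*x^2 + 6*x - 10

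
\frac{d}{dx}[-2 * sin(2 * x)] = -4*cos(2*x)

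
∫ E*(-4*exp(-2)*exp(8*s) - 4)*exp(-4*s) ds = -2*sinh(4*s - 1) + C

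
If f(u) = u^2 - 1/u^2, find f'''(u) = 24/u^5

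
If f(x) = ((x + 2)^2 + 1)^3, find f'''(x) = 120*x^3 + 720*x^2 + 1512*x + 1104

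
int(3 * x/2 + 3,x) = 3*x^2/4 + 3*x + C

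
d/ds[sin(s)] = cos(s)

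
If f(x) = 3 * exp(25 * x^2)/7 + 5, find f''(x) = 7500*x^2*exp(25*x^2)/7 + 150*exp(25*x^2)/7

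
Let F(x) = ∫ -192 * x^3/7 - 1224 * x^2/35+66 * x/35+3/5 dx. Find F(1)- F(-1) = -774/35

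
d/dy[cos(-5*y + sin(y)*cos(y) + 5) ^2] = -sin(-12*y + sin(2*y) + 10)/2 + 5*sin(-10*y + sin(2*y) + 10) - sin(-8*y + sin(2*y) + 10)/2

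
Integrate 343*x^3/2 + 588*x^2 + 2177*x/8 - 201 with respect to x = 343*x^4/8 + 196*x^3 + 2177*x^2/16 - 201*x + C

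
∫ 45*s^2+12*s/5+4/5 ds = 15*s^3 + 6*s^2/5 + 4*s/5 + C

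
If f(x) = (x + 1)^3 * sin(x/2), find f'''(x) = -x^3*cos(x/2)/8 - 9*x^2*sin(x/2)/4 - 3*x^2*cos(x/2)/8 - 9*x*sin(x/2)/2 + 69*x*cos(x/2)/8 + 15*sin(x/2)/4 + 71*cos(x/2)/8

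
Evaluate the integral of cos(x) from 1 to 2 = -sin(1) + sin(2)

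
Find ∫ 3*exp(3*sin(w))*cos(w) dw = exp(3*sin(w)) + C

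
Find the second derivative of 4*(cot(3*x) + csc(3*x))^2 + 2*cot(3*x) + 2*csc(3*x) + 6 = 18*(-1 - 4*cos(3*x)/sin(3*x) - 16/sin(3*x) + 2*cos(3*x)/sin(3*x)^2 + 2/sin(3*x)^2 + 24*cos(3*x)/sin(3*x)^3 + 24/sin(3*x)^3)/sin(3*x)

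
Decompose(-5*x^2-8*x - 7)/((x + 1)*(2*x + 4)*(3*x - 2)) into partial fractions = -131/(80*(3*x - 2)) - 11/(16*(x + 2)) + 2/(5*(x + 1))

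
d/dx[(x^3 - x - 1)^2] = 6*x^5 - 8*x^3 - 6*x^2 + 2*x + 2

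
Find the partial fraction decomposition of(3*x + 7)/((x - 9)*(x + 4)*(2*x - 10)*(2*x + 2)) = 5/(1404*(x + 4)) + 1/(180*(x + 1)) - 11/(432*(x - 5)) + 17/(1040*(x - 9))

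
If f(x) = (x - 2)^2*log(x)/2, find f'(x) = (2*x^2*log(x) + x^2 - 4*x*log(x) - 4*x + 4)/(2*x)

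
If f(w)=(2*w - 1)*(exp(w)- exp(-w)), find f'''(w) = (2*w*exp(2*w) + 2*w + 5*exp(2*w) - 7)*exp(-w)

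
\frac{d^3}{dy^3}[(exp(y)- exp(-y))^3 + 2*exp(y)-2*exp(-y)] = (27*exp(6*y) - exp(4*y) - exp(2*y) + 27)*exp(-3*y)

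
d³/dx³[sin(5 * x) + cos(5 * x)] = 125*sin(5*x) - 125*cos(5*x)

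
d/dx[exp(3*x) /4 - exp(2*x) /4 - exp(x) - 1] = 3*exp(3*x)/4 - exp(2*x)/2 - exp(x)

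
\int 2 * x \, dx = x^2 + C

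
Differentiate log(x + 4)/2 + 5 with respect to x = 1/(2*x + 8)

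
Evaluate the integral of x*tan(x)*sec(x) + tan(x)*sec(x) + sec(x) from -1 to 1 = 2*sec(1)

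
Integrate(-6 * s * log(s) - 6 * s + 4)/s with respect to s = 2*(2 - 3*s)*log(s) + C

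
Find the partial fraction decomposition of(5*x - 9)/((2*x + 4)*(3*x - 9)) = 19/(30*(x + 2)) + 1/(5*(x - 3))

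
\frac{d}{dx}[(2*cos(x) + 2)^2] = -8*(cos(x) + 1)*sin(x)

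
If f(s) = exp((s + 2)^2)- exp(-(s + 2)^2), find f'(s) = (2*s*exp(2*s^2 + 8*s + 8) + 2*s + 4*exp(2*s^2 + 8*s + 8) + 4)*exp(-s^2 - 4*s - 4)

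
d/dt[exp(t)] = exp(t)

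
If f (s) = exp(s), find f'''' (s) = exp(s)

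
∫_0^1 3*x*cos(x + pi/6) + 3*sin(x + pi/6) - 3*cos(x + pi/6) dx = 3/2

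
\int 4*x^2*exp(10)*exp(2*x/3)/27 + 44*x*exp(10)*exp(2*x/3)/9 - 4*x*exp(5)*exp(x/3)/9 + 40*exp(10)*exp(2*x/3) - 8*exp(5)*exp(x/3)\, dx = 2*(x + 15)*((x + 15)*exp(2*x/3 + 10) - 6*exp(x/3 + 5))/9 + C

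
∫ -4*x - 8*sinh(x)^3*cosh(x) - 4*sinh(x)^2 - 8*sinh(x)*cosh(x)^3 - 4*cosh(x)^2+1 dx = -2*x^2 + x - 2*sinh(2*x) - cosh(4*x)/2 + C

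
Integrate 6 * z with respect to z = 3*z^2 + C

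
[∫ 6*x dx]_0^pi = 3*pi^2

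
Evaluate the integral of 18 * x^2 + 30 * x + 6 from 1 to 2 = 93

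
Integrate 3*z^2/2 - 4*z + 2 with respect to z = z^3/2 - 2*z^2 + 2*z + C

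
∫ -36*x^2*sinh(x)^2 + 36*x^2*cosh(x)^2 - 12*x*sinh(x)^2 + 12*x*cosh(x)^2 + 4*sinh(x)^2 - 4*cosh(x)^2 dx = 12*x^3 + 6*x^2 - 4*x + C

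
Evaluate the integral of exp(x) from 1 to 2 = -E + exp(2)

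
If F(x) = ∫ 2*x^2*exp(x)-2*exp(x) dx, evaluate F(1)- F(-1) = -8*exp(-1)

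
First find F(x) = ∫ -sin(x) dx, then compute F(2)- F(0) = -1 + cos(2)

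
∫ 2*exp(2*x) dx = exp(2*x) + C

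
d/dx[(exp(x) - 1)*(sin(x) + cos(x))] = 2*exp(x)*cos(x) + sin(x) - cos(x)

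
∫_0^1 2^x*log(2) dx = 1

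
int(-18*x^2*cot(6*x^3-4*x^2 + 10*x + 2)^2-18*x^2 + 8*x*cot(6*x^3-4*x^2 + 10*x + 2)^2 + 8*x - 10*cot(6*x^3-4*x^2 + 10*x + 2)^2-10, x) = cot(6*x^3 - 4*x^2 + 10*x + 2) + C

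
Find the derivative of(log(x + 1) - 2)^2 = (2*log(x + 1) - 4)/(x + 1)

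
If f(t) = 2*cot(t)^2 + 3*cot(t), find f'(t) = -(3 + 4*cos(t)/sin(t))/sin(t)^2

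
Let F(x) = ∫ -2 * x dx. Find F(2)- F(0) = -4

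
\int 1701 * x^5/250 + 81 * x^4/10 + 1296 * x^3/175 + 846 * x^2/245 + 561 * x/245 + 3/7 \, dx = 567*x^6/500 + 81*x^5/50 + 324*x^4/175 + 282*x^3/245 + 561*x^2/490 + 3*x/7 + C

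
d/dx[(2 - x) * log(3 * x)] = (-x*log(x) - x*log(3) - x + 2)/x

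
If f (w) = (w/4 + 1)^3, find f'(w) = 3*w^2/64 + 3*w/8 + 3/4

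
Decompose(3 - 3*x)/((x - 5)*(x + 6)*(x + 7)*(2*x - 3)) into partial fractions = 4/(595*(2*x - 3)) - 2/(17*(x + 7)) + 7/(55*(x + 6)) - 1/(77*(x - 5))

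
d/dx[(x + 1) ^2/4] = x/2 + 1/2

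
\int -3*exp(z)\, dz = -3*exp(z) + C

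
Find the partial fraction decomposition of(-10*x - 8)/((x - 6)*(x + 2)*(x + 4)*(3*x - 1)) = 18/(91*(3*x - 1)) - 8/(65*(x + 4)) + 3/(28*(x + 2)) - 1/(20*(x - 6))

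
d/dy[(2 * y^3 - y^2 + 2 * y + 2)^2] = 24*y^5 - 20*y^4 + 36*y^3 + 12*y^2 + 8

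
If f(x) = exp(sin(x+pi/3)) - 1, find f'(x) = exp(sin(x + pi/3))*cos(x + pi/3)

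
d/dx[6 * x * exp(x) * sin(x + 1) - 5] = 6*(sqrt(2)*x*sin(x + pi/4 + 1) + sin(x + 1))*exp(x)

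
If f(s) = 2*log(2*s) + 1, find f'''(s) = 4/s^3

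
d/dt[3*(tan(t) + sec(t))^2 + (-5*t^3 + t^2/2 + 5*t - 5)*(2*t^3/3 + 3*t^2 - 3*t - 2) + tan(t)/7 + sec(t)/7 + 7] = -20*t^5 - 220*t^4/3 + 238*t^3/3 + 121*t^2/2 - 62*t + 6*tan(t)^3 + 12*tan(t)^2*sec(t) + tan(t)^2/7 + 6*tan(t)*sec(t)^2 + tan(t)*sec(t)/7 + 6*tan(t) + 6*sec(t) + 36/7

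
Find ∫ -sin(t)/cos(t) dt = log(cos(t)/2) + C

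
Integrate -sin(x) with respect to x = cos(x) + C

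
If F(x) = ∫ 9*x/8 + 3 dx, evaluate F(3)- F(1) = 21/2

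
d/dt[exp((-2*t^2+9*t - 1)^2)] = 16*t^3*exp(4*t^4 - 36*t^3 + 85*t^2 - 18*t + 1) - 108*t^2*exp(4*t^4 - 36*t^3 + 85*t^2 - 18*t + 1) + 170*t*exp(4*t^4 - 36*t^3 + 85*t^2 - 18*t + 1) - 18*exp(4*t^4 - 36*t^3 + 85*t^2 - 18*t + 1)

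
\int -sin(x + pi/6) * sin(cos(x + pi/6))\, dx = -cos(cos(x + pi/6)) + C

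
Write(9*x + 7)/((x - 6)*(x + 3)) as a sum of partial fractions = 20/(9*(x + 3)) + 61/(9*(x - 6))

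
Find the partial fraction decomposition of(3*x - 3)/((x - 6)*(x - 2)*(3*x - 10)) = -63/(32*(3*x - 10)) + 3/(16*(x - 2)) + 15/(32*(x - 6))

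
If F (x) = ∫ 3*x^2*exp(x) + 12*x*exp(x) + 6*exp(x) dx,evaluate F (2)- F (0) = 24*exp(2)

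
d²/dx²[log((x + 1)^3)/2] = -3/(2*x^2 + 4*x + 2)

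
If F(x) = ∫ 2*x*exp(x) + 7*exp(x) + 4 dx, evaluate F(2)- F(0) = 3 + 9*exp(2)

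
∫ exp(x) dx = exp(x) + C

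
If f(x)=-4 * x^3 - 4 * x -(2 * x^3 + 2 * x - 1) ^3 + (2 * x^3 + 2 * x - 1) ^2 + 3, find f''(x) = -576*x^7 - 1008*x^5 + 480*x^4 - 480*x^3 + 384*x^2 - 132*x + 32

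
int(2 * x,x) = x^2 + C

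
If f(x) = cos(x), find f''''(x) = cos(x)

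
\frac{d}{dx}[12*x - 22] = 12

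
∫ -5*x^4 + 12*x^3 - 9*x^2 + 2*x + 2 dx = -x^5 + 3*x^4 - 3*x^3 + x^2 + 2*x + C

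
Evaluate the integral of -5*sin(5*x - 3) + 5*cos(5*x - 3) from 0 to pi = 2*sin(3) - 2*cos(3)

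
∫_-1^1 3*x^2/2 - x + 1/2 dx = 2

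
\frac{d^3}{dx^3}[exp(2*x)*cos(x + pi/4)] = -sqrt(2)*(13*sin(x) + 9*cos(x))*exp(2*x)/2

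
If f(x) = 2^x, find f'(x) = 2^x*log(2)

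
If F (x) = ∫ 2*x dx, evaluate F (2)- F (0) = 4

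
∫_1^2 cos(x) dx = -sin(1) + sin(2)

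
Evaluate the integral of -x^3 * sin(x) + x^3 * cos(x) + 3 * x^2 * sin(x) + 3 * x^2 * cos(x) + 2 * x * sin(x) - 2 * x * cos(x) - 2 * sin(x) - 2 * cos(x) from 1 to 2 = 4*cos(2) + cos(1) + sin(1) + 4*sin(2)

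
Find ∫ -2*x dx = -x^2 + C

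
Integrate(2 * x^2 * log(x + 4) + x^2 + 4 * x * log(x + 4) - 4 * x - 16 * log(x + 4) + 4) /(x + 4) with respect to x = (x - 2)^2*log(x + 4) + C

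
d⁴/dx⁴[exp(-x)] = exp(-x)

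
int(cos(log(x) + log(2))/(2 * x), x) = sin(log(2*x))/2 + C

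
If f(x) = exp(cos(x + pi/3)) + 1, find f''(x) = exp(cos(x + pi/3))*sin(x + pi/3)^2 - exp(cos(x + pi/3))*cos(x + pi/3)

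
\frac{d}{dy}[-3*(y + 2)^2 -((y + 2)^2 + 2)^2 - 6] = -4*y^3 - 24*y^2 - 62*y - 60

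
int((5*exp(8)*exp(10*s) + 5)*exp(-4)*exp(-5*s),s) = 2*sinh(5*s + 4) + C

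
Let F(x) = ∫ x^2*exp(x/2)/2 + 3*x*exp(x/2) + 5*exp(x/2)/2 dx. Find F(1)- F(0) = -1 + 4*exp(1/2)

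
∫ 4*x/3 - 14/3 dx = 2*x^2/3 - 14*x/3 + C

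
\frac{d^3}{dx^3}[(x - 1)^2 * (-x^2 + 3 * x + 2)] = 30 - 24*x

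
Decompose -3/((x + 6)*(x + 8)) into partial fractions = 3/(2*(x + 8)) - 3/(2*(x + 6))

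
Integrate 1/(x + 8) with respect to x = log(x/4 + 2) + C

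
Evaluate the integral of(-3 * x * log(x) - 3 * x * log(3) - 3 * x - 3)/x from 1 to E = (-3*E - 3)*log(3*E) + 6*log(3)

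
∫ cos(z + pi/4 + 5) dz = sin(z + pi/4 + 5) + C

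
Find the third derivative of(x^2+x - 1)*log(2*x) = (2*x^2 - x - 2)/x^3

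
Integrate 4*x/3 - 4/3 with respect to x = 2*x^2/3 - 4*x/3 + C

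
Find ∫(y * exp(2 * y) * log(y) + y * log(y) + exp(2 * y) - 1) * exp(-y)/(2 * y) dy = log(y)*sinh(y) + C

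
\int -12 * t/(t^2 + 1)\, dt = -6*log(t^2 + 1) + C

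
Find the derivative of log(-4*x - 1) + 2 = 4/(4*x + 1)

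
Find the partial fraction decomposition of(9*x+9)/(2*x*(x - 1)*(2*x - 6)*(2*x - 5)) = -21/(5*(2*x - 5)) + 3/(4*(x - 1)) + 3/(2*(x - 3)) - 3/(20*x)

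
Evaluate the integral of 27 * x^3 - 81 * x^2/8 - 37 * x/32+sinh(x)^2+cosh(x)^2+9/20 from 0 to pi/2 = -27*pi^3/64 - 37*pi^2/256 + 9*pi/40 + sinh(pi)/2 + 27*pi^4/64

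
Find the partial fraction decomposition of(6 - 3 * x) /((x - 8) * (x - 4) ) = 3/(2*(x - 4)) - 9/(2*(x - 8))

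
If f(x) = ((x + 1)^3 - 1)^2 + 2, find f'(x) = 6*x^5 + 30*x^4 + 60*x^3 + 54*x^2 + 18*x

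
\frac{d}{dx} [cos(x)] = -sin(x)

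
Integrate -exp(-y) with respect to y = exp(-y) + C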